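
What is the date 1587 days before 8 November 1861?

5 July 1857

Count 1587 days before November 8, 1861:
July 5, 1857 → July 5, 1858: 365 days.
July 5, 1858 → July 5, 1859: 365 days.
July 5, 1859 → July 5, 1860: 366 days (1860 is a leap year).
July 5, 1860 → July 5, 1861: 365 days.
July 1861: 31 − 5 = 26 days remain.
Then August (31), September (30), October (31): 31 + 30 + 31 = 92 days.
November 1–8, 1861: 8 days.
Residual: 126 days.
Total: 1587 days.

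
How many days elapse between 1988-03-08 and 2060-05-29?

26380

From March 8, 1988 to March 8, 2060: 72 years, of which 18 contain a Feb 29 — 54×365 + 18×366 = 26298 days.
(2000 is a leap year (divisible by 400).)
March 2060: 31 − 8 = 23 days remain.
Then April (30): 30 days.
May 1–29, 2060: 29 days.
Residual: 82 days.
Total: 26380 days.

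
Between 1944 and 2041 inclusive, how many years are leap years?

Years divisible by 4: 1944, 1948, …, 2040 — 25 in all.
2000 is divisible by 400, so still leap.
No century exceptions apply. Count: 25.

25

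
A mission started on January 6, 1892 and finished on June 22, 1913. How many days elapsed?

7837

From January 6, 1892 to January 6, 1913: 21 years, of which 5 contain a Feb 29 — 16×365 + 5×366 = 7670 days.
(1900 is not a leap year (divisible by 100 but not 400).)
January 1913: 31 − 6 = 25 days remain.
Then February 1913 (28), March (31), April (30), May (31): 28 + 31 + 30 + 31 = 120 days.
June 1–22, 1913: 22 days.
Residual: 167 days.
Total: 7837 days.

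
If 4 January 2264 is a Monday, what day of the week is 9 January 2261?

Count forward from the earlier date (January 9, 2261) to the later (January 4, 2264):
Day-of-year of January 9, 2261: 9.
Day-of-year of January 4, 2264: 4.
2261 has 365 days, so 365 − 9 = 356 days remain in 2261.
Full years: 2262: 365; 2263: 365. Sum = 730.
Total: 356 + 730 + 4 = 1090 days.
1090 mod 7 = 5, so 5 days before Monday is Wednesday.

Wednesday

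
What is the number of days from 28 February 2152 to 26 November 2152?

272

February 2152: 29 − 28 = 1 day remains (2152 is a leap year, so February has 29 days).
Then March (31), April (30), May (31), June (30), July (31), August (31), September (30), October (31): 31 + 30 + 31 + 30 + 31 + 31 + 30 + 31 = 245 days.
November 1–26, 2152: 26 days.
Total: 1 + 245 + 26 = 272 days.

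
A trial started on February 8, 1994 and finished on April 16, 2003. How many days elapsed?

3354

Day-of-year of February 8, 1994: 39.
Day-of-year of April 16, 2003: 106.
1994 has 365 days, so 365 − 39 = 326 days remain in 1994.
Full years 1995–2002: 6 common + 2 leap = 6×365 + 2×366 = 2922 days.
Total: 326 + 2922 + 106 = 3354 days.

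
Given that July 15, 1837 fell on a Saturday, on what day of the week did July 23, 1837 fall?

Within July 1837: 23 − 15 = 8 days.
8 mod 7 = 1, so 1 day after Saturday is Sunday.

Sunday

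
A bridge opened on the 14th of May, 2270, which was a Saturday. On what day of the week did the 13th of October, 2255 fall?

Saturday

Count forward from the earlier date (October 13, 2255) to the later (May 14, 2270):
Day-of-year of October 13, 2255: 286.
Day-of-year of May 14, 2270: 134.
2255 has 365 days, so 365 − 286 = 79 days remain in 2255.
Full years 2256–2269: 10 common + 4 leap = 10×365 + 4×366 = 5114 days.
Total: 79 + 5114 + 134 = 5327 days.
5327 is a multiple of 7, so the 13th of October, 2255 falls on the same weekday: Saturday.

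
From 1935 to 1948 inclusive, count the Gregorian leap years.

4

Years divisible by 4 in [1935, 1948]: 1936, 1940, 1944, 1948.
No century exceptions apply. Count: 4.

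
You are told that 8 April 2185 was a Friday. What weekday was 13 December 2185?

April 2185: 30 − 8 = 22 days remain.
Then May (31), June (30), July (31), August (31), September (30), October (31), November (30): 31 + 30 + 31 + 31 + 30 + 31 + 30 = 214 days.
December 1–13, 2185: 13 days.
Total: 22 + 214 + 13 = 249 days.
249 mod 7 = 4, so 4 days after Friday is Tuesday.

Tuesday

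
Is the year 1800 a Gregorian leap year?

No

1800 is not a leap year (divisible by 100 but not 400).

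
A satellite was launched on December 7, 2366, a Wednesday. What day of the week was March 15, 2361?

Count forward from the earlier date (March 15, 2361) to the later (December 7, 2366):
March 15, 2361 → March 15, 2362: 365 days.
March 15, 2362 → March 15, 2363: 365 days.
March 15, 2363 → March 15, 2364: 366 days (2364 is a leap year).
March 15, 2364 → March 15, 2365: 365 days.
March 15, 2365 → March 15, 2366: 365 days.
March 2366: 31 − 15 = 16 days remain.
Then April (30), May (31), June (30), July (31), August (31), September (30), October (31), November (30): 30 + 31 + 30 + 31 + 31 + 30 + 31 + 30 = 244 days.
December 1–7, 2366: 7 days.
Residual: 267 days.
Total: 2093 days.
2093 is a multiple of 7, so March 15, 2361 falls on the same weekday: Wednesday.

Wednesday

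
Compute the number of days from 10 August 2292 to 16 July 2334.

From August 10, 2292 to August 10, 2333: 41 years, of which 9 contain a Feb 29 — 32×365 + 9×366 = 14974 days.
(2300 is not a leap year (divisible by 100 but not 400).)
August 2333: 31 − 10 = 21 days remain.
Then 10 full months totalling 303 days.
July 1–16, 2334: 16 days.
Residual: 340 days.
Total: 15314 days.

15314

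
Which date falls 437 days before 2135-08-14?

2134-06-03

Count 437 days before August 14, 2135:
June 2134: 30 − 3 = 27 days remain.
Then 13 full months totalling 396 days.
August 1–14, 2135: 14 days.
Total: 27 + 396 + 14 = 437 days.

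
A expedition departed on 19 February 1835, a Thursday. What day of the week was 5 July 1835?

February 1835: 28 − 19 = 9 days remain (1835 is not a leap year, so February has 28 days).
Then March (31), April (30), May (31), June (30): 31 + 30 + 31 + 30 = 122 days.
July 1–5, 1835: 5 days.
Total: 9 + 122 + 5 = 136 days.
136 mod 7 = 3, so 3 days after Thursday is Sunday.

Sunday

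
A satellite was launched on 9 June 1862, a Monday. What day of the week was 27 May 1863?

June 1862: 30 − 9 = 21 days remain.
Then 10 full months totalling 304 days.
May 1–27, 1863: 27 days.
Total: 21 + 304 + 27 = 352 days.
352 mod 7 = 2, so 2 days after Monday is Wednesday.

Wednesday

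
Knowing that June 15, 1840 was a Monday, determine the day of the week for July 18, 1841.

June 1840: 30 − 15 = 15 days remain.
Then 12 full months totalling 365 days.
July 1–18, 1841: 18 days.
Total: 15 + 365 + 18 = 398 days.
398 mod 7 = 6, so 6 days after Monday is Sunday.

Sunday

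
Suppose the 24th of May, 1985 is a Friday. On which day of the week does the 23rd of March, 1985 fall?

Saturday

Count forward from the earlier date (March 23, 1985) to the later (May 24, 1985):
March 1985: 31 − 23 = 8 days remain.
Then April (30): 30 days.
May 1–24, 1985: 24 days.
Total: 8 + 30 + 24 = 62 days.
62 mod 7 = 6, so 6 days before Friday is Saturday.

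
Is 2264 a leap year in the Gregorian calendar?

Yes

2264 is a leap year.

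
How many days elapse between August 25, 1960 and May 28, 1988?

From August 25, 1960 to August 25, 1987: 27 years, of which 6 contain a Feb 29 — 21×365 + 6×366 = 9861 days.
August 1987: 31 − 25 = 6 days remain.
Then September (30), October (31), November (30), December (31), January (31), February 1988 (29), March (31), April (30): 30 + 31 + 30 + 31 + 31 + 29 + 31 + 30 = 243 days.
May 1–28, 1988: 28 days.
Residual: 277 days.
Total: 10138 days.

10138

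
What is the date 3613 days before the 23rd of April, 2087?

the 1st of June, 2077

Count 3613 days before April 23, 2087:
Day-of-year of June 1, 2077: 152.
Day-of-year of April 23, 2087: 113.
2077 has 365 days, so 365 − 152 = 213 days remain in 2077.
Full years 2078–2086: 7 common + 2 leap = 7×365 + 2×366 = 3287 days.
Total: 213 + 3287 + 113 = 3613 days.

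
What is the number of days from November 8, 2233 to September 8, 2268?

From November 8, 2233 to November 8, 2267: 34 years, of which 8 contain a Feb 29 — 26×365 + 8×366 = 12418 days.
November 2267: 30 − 8 = 22 days remain.
Then 9 full months totalling 275 days.
September 1–8, 2268: 8 days.
Residual: 305 days.
Total: 12723 days.

12723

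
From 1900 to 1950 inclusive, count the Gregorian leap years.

12

Years divisible by 4: 1900, 1904, …, 1948 — 13 in all.
Of these, 1900 is divisible by 100 but not 400, so not leap.
Leap years: 13 − 1 = 12.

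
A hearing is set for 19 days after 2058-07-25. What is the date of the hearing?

2058-08-13

Count 19 days after July 25, 2058:
July 2058: 31 − 25 = 6 days remain.
August 1–13, 2058: 13 days.
Total: 6 + 13 = 19 days.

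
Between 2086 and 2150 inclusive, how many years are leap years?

15

Years divisible by 4: 2088, 2092, …, 2148 — 16 in all.
Of these, 2100 is divisible by 100 but not 400, so not leap.
Leap years: 16 − 1 = 15.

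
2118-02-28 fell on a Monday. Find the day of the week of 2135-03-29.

Tuesday

Day-of-year of February 28, 2118: 59.
Day-of-year of March 29, 2135: 88.
2118 has 365 days, so 365 − 59 = 306 days remain in 2118.
Full years 2119–2134: 12 common + 4 leap = 12×365 + 4×366 = 5844 days.
Total: 306 + 5844 + 88 = 6238 days.
6238 mod 7 = 1, so 1 day after Monday is Tuesday.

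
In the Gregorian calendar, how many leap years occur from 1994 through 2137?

Years divisible by 4: 1996, 2000, …, 2136 — 36 in all.
Of these, 2100 is divisible by 100 but not 400, so not leap.
2000 is divisible by 400, so still leap.
Leap years: 36 − 1 = 35.

35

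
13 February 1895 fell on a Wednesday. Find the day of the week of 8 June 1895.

February 1895: 28 − 13 = 15 days remain (1895 is not a leap year, so February has 28 days).
Then March (31), April (30), May (31): 31 + 30 + 31 = 92 days.
June 1–8, 1895: 8 days.
Total: 15 + 92 + 8 = 115 days.
115 mod 7 = 3, so 3 days after Wednesday is Saturday.

Saturday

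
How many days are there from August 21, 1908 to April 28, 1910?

615

August 21, 1908 → August 21, 1909: 365 days.
August 1909: 31 − 21 = 10 days remain.
Then September (30), October (31), November (30), December (31), January (31), February 1910 (28), March (31): 30 + 31 + 30 + 31 + 31 + 28 + 31 = 212 days.
April 1–28, 1910: 28 days.
Residual: 250 days.
Total: 615 days.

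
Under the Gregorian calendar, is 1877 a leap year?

No

1877 is not a leap year.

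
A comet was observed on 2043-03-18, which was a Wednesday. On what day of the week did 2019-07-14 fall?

Sunday

Count forward from the earlier date (July 14, 2019) to the later (March 18, 2043):
From July 14, 2019 to July 14, 2042: 23 years, of which 6 contain a Feb 29 — 17×365 + 6×366 = 8401 days.
July 2042: 31 − 14 = 17 days remain.
Then August (31), September (30), October (31), November (30), December (31), January (31), February 2043 (28): 31 + 30 + 31 + 30 + 31 + 31 + 28 = 212 days.
March 1–18, 2043: 18 days.
Residual: 247 days.
Total: 8648 days.
8648 mod 7 = 3, so 3 days before Wednesday is Sunday.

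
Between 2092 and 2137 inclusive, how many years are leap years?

11

Years divisible by 4 in [2092, 2137]: 2092, 2096, 2100, 2104, 2108, 2112, 2116, 2120, 2124, 2128, 2132, 2136.
Of these, 2100 is divisible by 100 but not 400, so not leap.
Leap years: 12 − 1 = 11.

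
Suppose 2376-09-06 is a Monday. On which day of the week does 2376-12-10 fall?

September 2376: 30 − 6 = 24 days remain.
Then October (31), November (30): 31 + 30 = 61 days.
December 1–10, 2376: 10 days.
Total: 24 + 61 + 10 = 95 days.
95 mod 7 = 4, so 4 days after Monday is Friday.

Friday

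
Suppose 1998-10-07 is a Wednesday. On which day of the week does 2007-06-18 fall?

Monday

Day-of-year of October 7, 1998: 280.
Day-of-year of June 18, 2007: 169.
1998 has 365 days, so 365 − 280 = 85 days remain in 1998.
Full years 1999–2006: 6 common + 2 leap = 6×365 + 2×366 = 2922 days.
Total: 85 + 2922 + 169 = 3176 days.
3176 mod 7 = 5, so 5 days after Wednesday is Monday.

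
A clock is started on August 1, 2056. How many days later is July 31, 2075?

From August 1, 2056 to August 1, 2074: 18 years, of which 4 contain a Feb 29 — 14×365 + 4×366 = 6574 days.
August 2074: 31 − 1 = 30 days remain.
Then 10 full months totalling 303 days.
July 1–31, 2075: 31 days.
Residual: 364 days.
Total: 6938 days.

6938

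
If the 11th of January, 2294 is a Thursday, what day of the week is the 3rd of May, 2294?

Thursday

January 2294: 31 − 11 = 20 days remain.
Then February 2294 (28), March (31), April (30): 28 + 31 + 30 = 89 days.
May 1–3, 2294: 3 days.
Total: 20 + 89 + 3 = 112 days.
112 is a multiple of 7, so the 3rd of May, 2294 falls on the same weekday: Thursday.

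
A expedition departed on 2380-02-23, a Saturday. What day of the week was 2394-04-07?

From February 23, 2380 to February 23, 2394: 14 years, of which 4 contain a Feb 29 — 10×365 + 4×366 = 5114 days.
February 2394: 28 − 23 = 5 days remain (2394 is not a leap year, so February has 28 days).
Then March (31): 31 days.
April 1–7, 2394: 7 days.
Residual: 43 days.
Total: 5157 days.
5157 mod 7 = 5, so 5 days after Saturday is Thursday.

Thursday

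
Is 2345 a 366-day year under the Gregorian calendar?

2345 is not a leap year.

No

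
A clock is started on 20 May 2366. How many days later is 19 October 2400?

From May 20, 2366 to May 20, 2400: 34 years, of which 9 contain a Feb 29 — 25×365 + 9×366 = 12419 days.
(2400 is a leap year (divisible by 400).)
May 2400: 31 − 20 = 11 days remain.
Then June (30), July (31), August (31), September (30): 30 + 31 + 31 + 30 = 122 days.
October 1–19, 2400: 19 days.
Residual: 152 days.
Total: 12571 days.

12571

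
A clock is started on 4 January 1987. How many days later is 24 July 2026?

14446

From January 4, 1987 to January 4, 2026: 39 years, of which 10 contain a Feb 29 — 29×365 + 10×366 = 14245 days.
(2000 is a leap year (divisible by 400).)
January 2026: 31 − 4 = 27 days remain.
Then February 2026 (28), March (31), April (30), May (31), June (30): 28 + 31 + 30 + 31 + 30 = 150 days.
July 1–24, 2026: 24 days.
Residual: 201 days.
Total: 14446 days.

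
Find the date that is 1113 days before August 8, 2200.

July 21, 2197

Count 1113 days before August 8, 2200:
Day-of-year of July 21, 2197: 202.
Day-of-year of August 8, 2200: 220.
2197 has 365 days, so 365 − 202 = 163 days remain in 2197.
Full years: 2198: 365; 2199: 365. Sum = 730.
Total: 163 + 730 + 220 = 1113 days.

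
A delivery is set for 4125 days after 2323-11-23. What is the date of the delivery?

2335-03-10

Count 4125 days after November 23, 2323:
From November 23, 2323 to November 23, 2334: 11 years, of which 3 contain a Feb 29 — 8×365 + 3×366 = 4018 days.
November 2334: 30 − 23 = 7 days remain.
Then December (31), January (31), February 2335 (28): 31 + 31 + 28 = 90 days.
March 1–10, 2335: 10 days.
Residual: 107 days.
Total: 4125 days.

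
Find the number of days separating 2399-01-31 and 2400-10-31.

January 31, 2399 → January 31, 2400: 365 days.
January 2400: 31 − 31 = 0 days remain.
Then February 2400 (29), March (31), April (30), May (31), June (30), July (31), August (31), September (30): 29 + 31 + 30 + 31 + 30 + 31 + 31 + 30 = 243 days.
October 1–31, 2400: 31 days.
Residual: 274 days.
Total: 639 days.

639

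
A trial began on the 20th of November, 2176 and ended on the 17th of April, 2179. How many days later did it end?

Day-of-year of November 20, 2176: 325.
Day-of-year of April 17, 2179: 107.
2176 has 366 days, so 366 − 325 = 41 days remain in 2176.
Full years: 2177: 365; 2178: 365. Sum = 730.
Total: 41 + 730 + 107 = 878 days.

878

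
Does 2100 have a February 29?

No

2100 is not a leap year (divisible by 100 but not 400).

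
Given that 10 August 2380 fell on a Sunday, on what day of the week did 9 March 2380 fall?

Sunday

Count forward from the earlier date (March 9, 2380) to the later (August 10, 2380):
March 2380: 31 − 9 = 22 days remain.
Then April (30), May (31), June (30), July (31): 30 + 31 + 30 + 31 = 122 days.
August 1–10, 2380: 10 days.
Total: 22 + 122 + 10 = 154 days.
154 is a multiple of 7, so 9 March 2380 falls on the same weekday: Sunday.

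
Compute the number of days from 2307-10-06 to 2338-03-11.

Day-of-year of October 6, 2307: 279.
Day-of-year of March 11, 2338: 70.
2307 has 365 days, so 365 − 279 = 86 days remain in 2307.
Full years 2308–2337: 22 common + 8 leap = 22×365 + 8×366 = 10958 days.
Total: 86 + 10958 + 70 = 11114 days.

11114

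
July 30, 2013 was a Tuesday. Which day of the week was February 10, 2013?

Sunday

Count forward from the earlier date (February 10, 2013) to the later (July 30, 2013):
February 2013: 28 − 10 = 18 days remain (2013 is not a leap year, so February has 28 days).
Then March (31), April (30), May (31), June (30): 31 + 30 + 31 + 30 = 122 days.
July 1–30, 2013: 30 days.
Total: 18 + 122 + 30 = 170 days.
170 mod 7 = 2, so 2 days before Tuesday is Sunday.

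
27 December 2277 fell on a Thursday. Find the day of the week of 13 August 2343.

Day-of-year of December 27, 2277: 361.
Day-of-year of August 13, 2343: 225.
2277 has 365 days, so 365 − 361 = 4 days remain in 2277.
Full years 2278–2342: 50 common + 15 leap = 50×365 + 15×366 = 23740 days.
Total: 4 + 23740 + 225 = 23969 days.
23969 mod 7 = 1, so 1 day after Thursday is Friday.

Friday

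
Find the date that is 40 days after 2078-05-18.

2078-06-27

Count 40 days after May 18, 2078:
May 2078: 31 − 18 = 13 days remain.
June 1–27, 2078: 27 days.
Total: 13 + 27 = 40 days.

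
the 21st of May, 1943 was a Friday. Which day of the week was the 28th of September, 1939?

Count forward from the earlier date (September 28, 1939) to the later (May 21, 1943):
Day-of-year of September 28, 1939: 271.
Day-of-year of May 21, 1943: 141.
1939 has 365 days, so 365 − 271 = 94 days remain in 1939.
Full years: 1940: 366; 1941: 365; 1942: 365. Sum = 1096.
Total: 94 + 1096 + 141 = 1331 days.
1331 mod 7 = 1, so 1 day before Friday is Thursday.

Thursday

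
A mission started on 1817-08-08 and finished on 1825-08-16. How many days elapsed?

From August 8, 1817 to August 8, 1825: 8 years, of which 2 contain a Feb 29 — 6×365 + 2×366 = 2922 days.
Within August 1825: 16 − 8 = 8 days.
Total: 2930 days.

2930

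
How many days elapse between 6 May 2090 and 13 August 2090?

99

May 2090: 31 − 6 = 25 days remain.
Then June (30), July (31): 30 + 31 = 61 days.
August 1–13, 2090: 13 days.
Total: 25 + 61 + 13 = 99 days.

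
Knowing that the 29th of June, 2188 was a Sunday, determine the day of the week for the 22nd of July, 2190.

Day-of-year of June 29, 2188: 181.
Day-of-year of July 22, 2190: 203.
2188 has 366 days, so 366 − 181 = 185 days remain in 2188.
Full years: 2189: 365. Sum = 365.
Total: 185 + 365 + 203 = 753 days.
753 mod 7 = 4, so 4 days after Sunday is Thursday.

Thursday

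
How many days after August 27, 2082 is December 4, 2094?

4482

Day-of-year of August 27, 2082: 239.
Day-of-year of December 4, 2094: 338.
2082 has 365 days, so 365 − 239 = 126 days remain in 2082.
Full years 2083–2093: 8 common + 3 leap = 8×365 + 3×366 = 4018 days.
Total: 126 + 4018 + 338 = 4482 days.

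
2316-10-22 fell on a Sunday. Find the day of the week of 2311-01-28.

Saturday

Count forward from the earlier date (January 28, 2311) to the later (October 22, 2316):
January 28, 2311 → January 28, 2312: 365 days.
January 28, 2312 → January 28, 2313: 366 days (2312 is a leap year).
January 28, 2313 → January 28, 2314: 365 days.
January 28, 2314 → January 28, 2315: 365 days.
January 28, 2315 → January 28, 2316: 365 days.
January 2316: 31 − 28 = 3 days remain.
Then February 2316 (29), March (31), April (30), May (31), June (30), July (31), August (31), September (30): 29 + 31 + 30 + 31 + 30 + 31 + 31 + 30 = 243 days.
October 1–22, 2316: 22 days.
Residual: 268 days.
Total: 2094 days.
2094 mod 7 = 1, so 1 day before Sunday is Saturday.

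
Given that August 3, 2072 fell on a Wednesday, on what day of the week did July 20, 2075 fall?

August 3, 2072 → August 3, 2073: 365 days.
August 3, 2073 → August 3, 2074: 365 days.
August 2074: 31 − 3 = 28 days remain.
Then 10 full months totalling 303 days.
July 1–20, 2075: 20 days.
Residual: 351 days.
Total: 1081 days.
1081 mod 7 = 3, so 3 days after Wednesday is Saturday.

Saturday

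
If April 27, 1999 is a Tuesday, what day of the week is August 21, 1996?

Count forward from the earlier date (August 21, 1996) to the later (April 27, 1999):
Day-of-year of August 21, 1996: 234.
Day-of-year of April 27, 1999: 117.
1996 has 366 days, so 366 − 234 = 132 days remain in 1996.
Full years: 1997: 365; 1998: 365. Sum = 730.
Total: 132 + 730 + 117 = 979 days.
979 mod 7 = 6, so 6 days before Tuesday is Wednesday.

Wednesday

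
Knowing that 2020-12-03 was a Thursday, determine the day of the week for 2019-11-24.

Sunday

Count forward from the earlier date (November 24, 2019) to the later (December 3, 2020):
Day-of-year of November 24, 2019: 328.
Day-of-year of December 3, 2020: 338.
2019 has 365 days, so 365 − 328 = 37 days remain in 2019.
Total: 37 + 338 = 375 days.
375 mod 7 = 4, so 4 days before Thursday is Sunday.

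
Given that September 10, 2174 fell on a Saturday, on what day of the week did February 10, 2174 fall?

Count forward from the earlier date (February 10, 2174) to the later (September 10, 2174):
February 2174: 28 − 10 = 18 days remain (2174 is not a leap year, so February has 28 days).
Then March (31), April (30), May (31), June (30), July (31), August (31): 31 + 30 + 31 + 30 + 31 + 31 = 184 days.
September 1–10, 2174: 10 days.
Total: 18 + 184 + 10 = 212 days.
212 mod 7 = 2, so 2 days before Saturday is Thursday.

Thursday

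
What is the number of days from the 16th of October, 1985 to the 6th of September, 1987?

690

Day-of-year of October 16, 1985: 289.
Day-of-year of September 6, 1987: 249.
1985 has 365 days, so 365 − 289 = 76 days remain in 1985.
Full years: 1986: 365. Sum = 365.
Total: 76 + 365 + 249 = 690 days.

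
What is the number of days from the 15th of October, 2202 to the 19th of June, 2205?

October 15, 2202 → October 15, 2203: 365 days.
October 15, 2203 → October 15, 2204: 366 days (2204 is a leap year).
October 2204: 31 − 15 = 16 days remain.
Then November (30), December (31), January (31), February 2205 (28), March (31), April (30), May (31): 30 + 31 + 31 + 28 + 31 + 30 + 31 = 212 days.
June 1–19, 2205: 19 days.
Residual: 247 days.
Total: 978 days.

978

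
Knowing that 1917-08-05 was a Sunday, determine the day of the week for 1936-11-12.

Thursday

From August 5, 1917 to August 5, 1936: 19 years, of which 5 contain a Feb 29 — 14×365 + 5×366 = 6940 days.
August 1936: 31 − 5 = 26 days remain.
Then September (30), October (31): 30 + 31 = 61 days.
November 1–12, 1936: 12 days.
Residual: 99 days.
Total: 7039 days.
7039 mod 7 = 4, so 4 days after Sunday is Thursday.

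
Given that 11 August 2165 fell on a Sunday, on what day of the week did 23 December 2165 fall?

Monday

August 2165: 31 − 11 = 20 days remain.
Then September (30), October (31), November (30): 30 + 31 + 30 = 91 days.
December 1–23, 2165: 23 days.
Total: 20 + 91 + 23 = 134 days.
134 mod 7 = 1, so 1 day after Sunday is Monday.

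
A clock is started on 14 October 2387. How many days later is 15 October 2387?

1

Within October 2387: 15 − 14 = 1 day.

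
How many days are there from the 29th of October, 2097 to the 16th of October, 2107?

Day-of-year of October 29, 2097: 302.
Day-of-year of October 16, 2107: 289.
2097 has 365 days, so 365 − 302 = 63 days remain in 2097.
Full years 2098–2106: 8 common + 1 leap = 8×365 + 1×366 = 3286 days.
Total: 63 + 3286 + 289 = 3638 days.

3638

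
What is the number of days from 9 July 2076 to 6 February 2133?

20665

From July 9, 2076 to July 9, 2132: 56 years, of which 13 contain a Feb 29 — 43×365 + 13×366 = 20453 days.
(2100 is not a leap year (divisible by 100 but not 400).)
July 2132: 31 − 9 = 22 days remain.
Then August (31), September (30), October (31), November (30), December (31), January (31): 31 + 30 + 31 + 30 + 31 + 31 = 184 days.
February 1–6, 2133: 6 days (2133 is not a leap year).
Residual: 212 days.
Total: 20665 days.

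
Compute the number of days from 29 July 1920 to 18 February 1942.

From July 29, 1920 to July 29, 1941: 21 years, of which 5 contain a Feb 29 — 16×365 + 5×366 = 7670 days.
July 1941: 31 − 29 = 2 days remain.
Then August (31), September (30), October (31), November (30), December (31), January (31): 31 + 30 + 31 + 30 + 31 + 31 = 184 days.
February 1–18, 1942: 18 days (1942 is not a leap year).
Residual: 204 days.
Total: 7874 days.

7874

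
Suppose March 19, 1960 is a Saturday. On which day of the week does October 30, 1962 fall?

Day-of-year of March 19, 1960: 79.
Day-of-year of October 30, 1962: 303.
1960 has 366 days, so 366 − 79 = 287 days remain in 1960.
Full years: 1961: 365. Sum = 365.
Total: 287 + 365 + 303 = 955 days.
955 mod 7 = 3, so 3 days after Saturday is Tuesday.

Tuesday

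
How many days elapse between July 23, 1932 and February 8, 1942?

From July 23, 1932 to July 23, 1941: 9 years, of which 2 contain a Feb 29 — 7×365 + 2×366 = 3287 days.
July 1941: 31 − 23 = 8 days remain.
Then August (31), September (30), October (31), November (30), December (31), January (31): 31 + 30 + 31 + 30 + 31 + 31 = 184 days.
February 1–8, 1942: 8 days (1942 is not a leap year).
Residual: 200 days.
Total: 3487 days.

3487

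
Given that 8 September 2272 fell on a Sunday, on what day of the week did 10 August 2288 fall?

From September 8, 2272 to September 8, 2287: 15 years, of which 3 contain a Feb 29 — 12×365 + 3×366 = 5478 days.
September 2287: 30 − 8 = 22 days remain.
Then 10 full months totalling 305 days.
August 1–10, 2288: 10 days.
Residual: 337 days.
Total: 5815 days.
5815 mod 7 = 5, so 5 days after Sunday is Friday.

Friday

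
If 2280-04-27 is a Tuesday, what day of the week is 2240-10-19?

Monday

Count forward from the earlier date (October 19, 2240) to the later (April 27, 2280):
From October 19, 2240 to October 19, 2279: 39 years, of which 9 contain a Feb 29 — 30×365 + 9×366 = 14244 days.
October 2279: 31 − 19 = 12 days remain.
Then November (30), December (31), January (31), February 2280 (29), March (31): 30 + 31 + 31 + 29 + 31 = 152 days.
April 1–27, 2280: 27 days.
Residual: 191 days.
Total: 14435 days.
14435 mod 7 = 1, so 1 day before Tuesday is Monday.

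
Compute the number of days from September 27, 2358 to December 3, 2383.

Day-of-year of September 27, 2358: 270.
Day-of-year of December 3, 2383: 337.
2358 has 365 days, so 365 − 270 = 95 days remain in 2358.
Full years 2359–2382: 18 common + 6 leap = 18×365 + 6×366 = 8766 days.
Total: 95 + 8766 + 337 = 9198 days.

9198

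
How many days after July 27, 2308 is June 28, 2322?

5084

From July 27, 2308 to July 27, 2321: 13 years, of which 3 contain a Feb 29 — 10×365 + 3×366 = 4748 days.
July 2321: 31 − 27 = 4 days remain.
Then 10 full months totalling 304 days.
June 1–28, 2322: 28 days.
Residual: 336 days.
Total: 5084 days.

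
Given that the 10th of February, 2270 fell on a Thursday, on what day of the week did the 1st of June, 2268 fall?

Count forward from the earlier date (June 1, 2268) to the later (February 10, 2270):
June 2268: 30 − 1 = 29 days remain.
Then 19 full months totalling 580 days.
February 1–10, 2270: 10 days (2270 is not a leap year).
Total: 29 + 580 + 10 = 619 days.
619 mod 7 = 3, so 3 days before Thursday is Monday.

Monday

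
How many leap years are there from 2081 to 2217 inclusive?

32

Years divisible by 4: 2084, 2088, …, 2216 — 34 in all.
Of these, 2100, 2200 are divisible by 100 but not 400, so not leap.
Leap years: 34 − 2 = 32.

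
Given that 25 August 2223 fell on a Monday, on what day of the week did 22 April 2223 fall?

Tuesday

Count forward from the earlier date (April 22, 2223) to the later (August 25, 2223):
April 2223: 30 − 22 = 8 days remain.
Then May (31), June (30), July (31): 31 + 30 + 31 = 92 days.
August 1–25, 2223: 25 days.
Total: 8 + 92 + 25 = 125 days.
125 mod 7 = 6, so 6 days before Monday is Tuesday.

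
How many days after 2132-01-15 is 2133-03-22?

432

January 15, 2132 → January 15, 2133: 366 days (2132 is a leap year).
January 2133: 31 − 15 = 16 days remain.
Then February 2133 (28): 28 days.
March 1–22, 2133: 22 days.
Residual: 66 days.
Total: 432 days.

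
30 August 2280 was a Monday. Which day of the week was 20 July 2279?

Sunday

Count forward from the earlier date (July 20, 2279) to the later (August 30, 2280):
Day-of-year of July 20, 2279: 201.
Day-of-year of August 30, 2280: 243.
2279 has 365 days, so 365 − 201 = 164 days remain in 2279.
Total: 164 + 243 = 407 days.
407 mod 7 = 1, so 1 day before Monday is Sunday.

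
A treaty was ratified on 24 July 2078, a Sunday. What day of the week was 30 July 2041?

Count forward from the earlier date (July 30, 2041) to the later (July 24, 2078):
Day-of-year of July 30, 2041: 211.
Day-of-year of July 24, 2078: 205.
2041 has 365 days, so 365 − 211 = 154 days remain in 2041.
Full years 2042–2077: 27 common + 9 leap = 27×365 + 9×366 = 13149 days.
Total: 154 + 13149 + 205 = 13508 days.
13508 mod 7 = 5, so 5 days before Sunday is Tuesday.

Tuesday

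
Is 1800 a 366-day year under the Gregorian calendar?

1800 is not a leap year (divisible by 100 but not 400).

No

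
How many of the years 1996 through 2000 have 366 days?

2

Years divisible by 4 in [1996, 2000]: 1996, 2000.
2000 is divisible by 400, so still leap.
No century exceptions apply. Count: 2.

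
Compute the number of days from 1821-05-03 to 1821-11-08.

189

May 1821: 31 − 3 = 28 days remain.
Then June (30), July (31), August (31), September (30), October (31): 30 + 31 + 31 + 30 + 31 = 153 days.
November 1–8, 1821: 8 days.
Total: 28 + 153 + 8 = 189 days.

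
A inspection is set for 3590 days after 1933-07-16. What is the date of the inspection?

1943-05-15

Count 3590 days after July 16, 1933:
Day-of-year of July 16, 1933: 197.
Day-of-year of May 15, 1943: 135.
1933 has 365 days, so 365 − 197 = 168 days remain in 1933.
Full years 1934–1942: 7 common + 2 leap = 7×365 + 2×366 = 3287 days.
Total: 168 + 3287 + 135 = 3590 days.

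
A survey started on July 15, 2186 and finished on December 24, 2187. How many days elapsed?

July 2186: 31 − 15 = 16 days remain.
Then 16 full months totalling 487 days.
December 1–24, 2187: 24 days.
Total: 16 + 487 + 24 = 527 days.

527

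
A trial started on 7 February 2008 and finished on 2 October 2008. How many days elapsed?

238

February 2008: 29 − 7 = 22 days remain (2008 is a leap year, so February has 29 days).
Then March (31), April (30), May (31), June (30), July (31), August (31), September (30): 31 + 30 + 31 + 30 + 31 + 31 + 30 = 214 days.
October 1–2, 2008: 2 days.
Total: 22 + 214 + 2 = 238 days.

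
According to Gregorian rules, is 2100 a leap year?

No

2100 is not a leap year (divisible by 100 but not 400).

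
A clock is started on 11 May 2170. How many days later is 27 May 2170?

16

Within May 2170: 27 − 11 = 16 days.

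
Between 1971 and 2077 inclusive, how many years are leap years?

27

Years divisible by 4: 1972, 1976, …, 2076 — 27 in all.
2000 is divisible by 400, so still leap.
No century exceptions apply. Count: 27.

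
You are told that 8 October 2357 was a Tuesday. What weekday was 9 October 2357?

Within October 2357: 9 − 8 = 1 day.
1 mod 7 = 1, so 1 day after Tuesday is Wednesday.

Wednesday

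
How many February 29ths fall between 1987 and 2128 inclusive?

35

Years divisible by 4: 1988, 1992, …, 2128 — 36 in all.
Of these, 2100 is divisible by 100 but not 400, so not leap.
2000 is divisible by 400, so still leap.
Leap years: 36 − 1 = 35.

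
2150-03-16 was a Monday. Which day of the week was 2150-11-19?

March 2150: 31 − 16 = 15 days remain.
Then April (30), May (31), June (30), July (31), August (31), September (30), October (31): 30 + 31 + 30 + 31 + 31 + 30 + 31 = 214 days.
November 1–19, 2150: 19 days.
Total: 15 + 214 + 19 = 248 days.
248 mod 7 = 3, so 3 days after Monday is Thursday.

Thursday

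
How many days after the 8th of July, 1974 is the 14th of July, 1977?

1102

July 8, 1974 → July 8, 1975: 365 days.
July 8, 1975 → July 8, 1976: 366 days (1976 is a leap year).
July 8, 1976 → July 8, 1977: 365 days.
Within July 1977: 14 − 8 = 6 days.
Total: 1102 days.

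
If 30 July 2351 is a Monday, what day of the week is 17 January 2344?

Count forward from the earlier date (January 17, 2344) to the later (July 30, 2351):
From January 17, 2344 to January 17, 2351: 7 years, of which 2 contain a Feb 29 — 5×365 + 2×366 = 2557 days.
January 2351: 31 − 17 = 14 days remain.
Then February 2351 (28), March (31), April (30), May (31), June (30): 28 + 31 + 30 + 31 + 30 = 150 days.
July 1–30, 2351: 30 days.
Residual: 194 days.
Total: 2751 days.
2751 is a multiple of 7, so 17 January 2344 falls on the same weekday: Monday.

Monday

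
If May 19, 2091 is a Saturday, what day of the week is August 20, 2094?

Friday

Day-of-year of May 19, 2091: 139.
Day-of-year of August 20, 2094: 232.
2091 has 365 days, so 365 − 139 = 226 days remain in 2091.
Full years: 2092: 366; 2093: 365. Sum = 731.
Total: 226 + 731 + 232 = 1189 days.
1189 mod 7 = 6, so 6 days after Saturday is Friday.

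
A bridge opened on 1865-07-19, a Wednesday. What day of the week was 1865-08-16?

Wednesday

July 1865: 31 − 19 = 12 days remain.
August 1–16, 1865: 16 days.
Total: 12 + 16 = 28 days.
28 is a multiple of 7, so 1865-08-16 falls on the same weekday: Wednesday.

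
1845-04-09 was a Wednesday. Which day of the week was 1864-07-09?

Saturday

From April 9, 1845 to April 9, 1864: 19 years, of which 5 contain a Feb 29 — 14×365 + 5×366 = 6940 days.
April 1864: 30 − 9 = 21 days remain.
Then May (31), June (30): 31 + 30 = 61 days.
July 1–9, 1864: 9 days.
Residual: 91 days.
Total: 7031 days.
7031 mod 7 = 3, so 3 days after Wednesday is Saturday.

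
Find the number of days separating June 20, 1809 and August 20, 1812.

1157

June 20, 1809 → June 20, 1810: 365 days.
June 20, 1810 → June 20, 1811: 365 days.
June 20, 1811 → June 20, 1812: 366 days (1812 is a leap year).
June 1812: 30 − 20 = 10 days remain.
Then July (31): 31 days.
August 1–20, 1812: 20 days.
Residual: 61 days.
Total: 1157 days.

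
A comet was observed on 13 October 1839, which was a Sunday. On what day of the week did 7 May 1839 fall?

Tuesday

Count forward from the earlier date (May 7, 1839) to the later (October 13, 1839):
May 1839: 31 − 7 = 24 days remain.
Then June (30), July (31), August (31), September (30): 30 + 31 + 31 + 30 = 122 days.
October 1–13, 1839: 13 days.
Total: 24 + 122 + 13 = 159 days.
159 mod 7 = 5, so 5 days before Sunday is Tuesday.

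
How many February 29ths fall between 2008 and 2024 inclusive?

Years divisible by 4 in [2008, 2024]: 2008, 2012, 2016, 2020, 2024.
No century exceptions apply. Count: 5.

5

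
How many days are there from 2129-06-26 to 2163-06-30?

Day-of-year of June 26, 2129: 177.
Day-of-year of June 30, 2163: 181.
2129 has 365 days, so 365 − 177 = 188 days remain in 2129.
Full years 2130–2162: 25 common + 8 leap = 25×365 + 8×366 = 12053 days.
Total: 188 + 12053 + 181 = 12422 days.

12422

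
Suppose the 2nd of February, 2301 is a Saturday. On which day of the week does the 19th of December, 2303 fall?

Saturday

February 2, 2301 → February 2, 2302: 365 days.
February 2, 2302 → February 2, 2303: 365 days.
February 2303: 28 − 2 = 26 days remain (2303 is not a leap year, so February has 28 days).
Then 9 full months totalling 275 days.
December 1–19, 2303: 19 days.
Residual: 320 days.
Total: 1050 days.
1050 is a multiple of 7, so the 19th of December, 2303 falls on the same weekday: Saturday.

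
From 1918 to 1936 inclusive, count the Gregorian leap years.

5

Years divisible by 4 in [1918, 1936]: 1920, 1924, 1928, 1932, 1936.
No century exceptions apply. Count: 5.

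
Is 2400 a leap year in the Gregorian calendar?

Yes

2400 is a leap year (divisible by 400).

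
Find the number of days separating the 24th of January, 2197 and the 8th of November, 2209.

4670

Day-of-year of January 24, 2197: 24.
Day-of-year of November 8, 2209: 312.
2197 has 365 days, so 365 − 24 = 341 days remain in 2197.
Full years 2198–2208: 9 common + 2 leap = 9×365 + 2×366 = 4017 days.
Total: 341 + 4017 + 312 = 4670 days.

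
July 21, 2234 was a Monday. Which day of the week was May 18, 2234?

Count forward from the earlier date (May 18, 2234) to the later (July 21, 2234):
May 2234: 31 − 18 = 13 days remain.
Then June (30): 30 days.
July 1–21, 2234: 21 days.
Total: 13 + 30 + 21 = 64 days.
64 mod 7 = 1, so 1 day before Monday is Sunday.

Sunday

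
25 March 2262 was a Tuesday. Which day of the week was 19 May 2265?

March 25, 2262 → March 25, 2263: 365 days.
March 25, 2263 → March 25, 2264: 366 days (2264 is a leap year).
March 25, 2264 → March 25, 2265: 365 days.
March 2265: 31 − 25 = 6 days remain.
Then April (30): 30 days.
May 1–19, 2265: 19 days.
Residual: 55 days.
Total: 1151 days.
1151 mod 7 = 3, so 3 days after Tuesday is Friday.

Friday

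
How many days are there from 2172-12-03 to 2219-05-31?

Day-of-year of December 3, 2172: 338.
Day-of-year of May 31, 2219: 151.
2172 has 366 days, so 366 − 338 = 28 days remain in 2172.
Full years 2173–2218: 36 common + 10 leap = 36×365 + 10×366 = 16800 days.
Total: 28 + 16800 + 151 = 16979 days.

16979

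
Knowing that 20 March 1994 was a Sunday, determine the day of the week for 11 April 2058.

Day-of-year of March 20, 1994: 79.
Day-of-year of April 11, 2058: 101.
1994 has 365 days, so 365 − 79 = 286 days remain in 1994.
Full years 1995–2057: 47 common + 16 leap = 47×365 + 16×366 = 23011 days.
Total: 286 + 23011 + 101 = 23398 days.
23398 mod 7 = 4, so 4 days after Sunday is Thursday.

Thursday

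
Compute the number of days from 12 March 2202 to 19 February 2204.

March 2202: 31 − 12 = 19 days remain.
Then 22 full months totalling 671 days.
February 1–19, 2204: 19 days (2204 is a leap year).
Total: 19 + 671 + 19 = 709 days.

709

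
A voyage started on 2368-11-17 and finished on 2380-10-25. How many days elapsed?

Day-of-year of November 17, 2368: 322.
Day-of-year of October 25, 2380: 299.
2368 has 366 days, so 366 − 322 = 44 days remain in 2368.
Full years 2369–2379: 9 common + 2 leap = 9×365 + 2×366 = 4017 days.
Total: 44 + 4017 + 299 = 4360 days.

4360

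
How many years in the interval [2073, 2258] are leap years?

44

Years divisible by 4: 2076, 2080, …, 2256 — 46 in all.
Of these, 2100, 2200 are divisible by 100 but not 400, so not leap.
Leap years: 46 − 2 = 44.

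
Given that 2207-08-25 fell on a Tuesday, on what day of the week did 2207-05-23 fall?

Saturday

Count forward from the earlier date (May 23, 2207) to the later (August 25, 2207):
May 2207: 31 − 23 = 8 days remain.
Then June (30), July (31): 30 + 31 = 61 days.
August 1–25, 2207: 25 days.
Total: 8 + 61 + 25 = 94 days.
94 mod 7 = 3, so 3 days before Tuesday is Saturday.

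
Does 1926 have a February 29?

1926 is not a leap year.

No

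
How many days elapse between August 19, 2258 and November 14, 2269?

Day-of-year of August 19, 2258: 231.
Day-of-year of November 14, 2269: 318.
2258 has 365 days, so 365 − 231 = 134 days remain in 2258.
Full years 2259–2268: 7 common + 3 leap = 7×365 + 3×366 = 3653 days.
Total: 134 + 3653 + 318 = 4105 days.

4105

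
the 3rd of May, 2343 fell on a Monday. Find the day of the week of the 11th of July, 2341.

Count forward from the earlier date (July 11, 2341) to the later (May 3, 2343):
Day-of-year of July 11, 2341: 192.
Day-of-year of May 3, 2343: 123.
2341 has 365 days, so 365 − 192 = 173 days remain in 2341.
Full years: 2342: 365. Sum = 365.
Total: 173 + 365 + 123 = 661 days.
661 mod 7 = 3, so 3 days before Monday is Friday.

Friday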